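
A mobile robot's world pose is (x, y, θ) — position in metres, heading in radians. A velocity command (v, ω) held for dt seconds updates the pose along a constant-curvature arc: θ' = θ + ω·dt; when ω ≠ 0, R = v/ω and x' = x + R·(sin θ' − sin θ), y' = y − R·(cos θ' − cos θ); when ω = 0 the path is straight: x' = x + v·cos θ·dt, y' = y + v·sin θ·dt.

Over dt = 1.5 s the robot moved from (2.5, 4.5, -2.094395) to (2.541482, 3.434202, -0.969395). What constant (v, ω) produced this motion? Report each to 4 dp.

v = 0.7500, ω = 0.7500

Δθ = -0.969395 − -2.094395 = 1.125000
ω = Δθ/dt = 1.125000/1.5 = 0.7500
R = −Δy/(cos θ' − cos θ) = 1.0000
v = R·ω = 1.0000·0.7500 = 0.7500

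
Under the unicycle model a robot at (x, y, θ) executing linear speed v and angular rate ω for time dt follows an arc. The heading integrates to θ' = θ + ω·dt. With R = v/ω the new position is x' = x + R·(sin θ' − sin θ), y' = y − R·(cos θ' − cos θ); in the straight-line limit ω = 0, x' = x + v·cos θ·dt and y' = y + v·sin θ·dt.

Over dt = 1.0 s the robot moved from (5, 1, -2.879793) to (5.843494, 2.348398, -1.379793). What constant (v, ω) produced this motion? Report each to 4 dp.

Δθ = -1.379793 − -2.879793 = 1.500000
ω = Δθ/dt = 1.500000/1.0 = 1.5000
R = −Δy/(cos θ' − cos θ) = -1.1667
v = R·ω = -1.1667·1.5000 = -1.7500

v = -1.7500, ω = 1.5000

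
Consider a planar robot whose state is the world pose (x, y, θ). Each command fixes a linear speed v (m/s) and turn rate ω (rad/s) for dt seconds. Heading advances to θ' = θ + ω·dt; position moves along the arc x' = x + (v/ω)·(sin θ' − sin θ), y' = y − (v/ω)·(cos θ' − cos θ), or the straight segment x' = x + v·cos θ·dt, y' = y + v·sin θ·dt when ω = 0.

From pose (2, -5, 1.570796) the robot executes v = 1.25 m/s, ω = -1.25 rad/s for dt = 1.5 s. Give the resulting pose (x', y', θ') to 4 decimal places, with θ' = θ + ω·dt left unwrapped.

θ' = 1.5708 + -1.25·1.5 = -0.3042
R = v/ω = 1.25/-1.25 = -1.0000
x' = 2 + -1.0000·(sin -0.3042 − sin 1.5708) = 3.2995
y' = -5 − -1.0000·(cos -0.3042 − cos 1.5708) = -4.0459

(3.2995, -4.0459, -0.3042)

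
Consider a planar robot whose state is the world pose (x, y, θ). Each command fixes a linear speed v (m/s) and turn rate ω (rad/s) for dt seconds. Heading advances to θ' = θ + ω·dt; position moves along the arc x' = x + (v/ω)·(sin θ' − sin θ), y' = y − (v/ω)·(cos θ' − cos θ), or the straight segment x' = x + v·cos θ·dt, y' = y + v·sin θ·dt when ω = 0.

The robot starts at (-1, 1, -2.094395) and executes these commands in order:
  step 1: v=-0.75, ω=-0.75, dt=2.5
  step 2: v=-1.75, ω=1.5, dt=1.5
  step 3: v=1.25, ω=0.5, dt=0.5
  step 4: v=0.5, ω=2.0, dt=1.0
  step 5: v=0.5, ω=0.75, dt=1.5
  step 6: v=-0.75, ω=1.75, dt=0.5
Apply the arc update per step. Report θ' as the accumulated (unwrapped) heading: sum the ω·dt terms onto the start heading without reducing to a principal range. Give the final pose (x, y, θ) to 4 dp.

(3.4841, 1.2962, 2.5306)

step 1: θ'=-3.9694 (R=1.0000) → pose (0.6025, 1.1765, -3.9694)
step 2: θ'=-1.7194 (R=-1.1667) → pose (2.6155, 1.7930, -1.7194)
step 3: θ'=-1.4694 (R=2.5000) → pose (2.6008, 1.1698, -1.4694)
step 4: θ'=0.5306 (R=0.2500) → pose (2.9760, 0.9795, 0.5306)
step 5: θ'=1.6556 (R=0.6667) → pose (3.3029, 1.6110, 1.6556)
step 6: θ'=2.5306 (R=-0.4286) → pose (3.4841, 1.2962, 2.5306)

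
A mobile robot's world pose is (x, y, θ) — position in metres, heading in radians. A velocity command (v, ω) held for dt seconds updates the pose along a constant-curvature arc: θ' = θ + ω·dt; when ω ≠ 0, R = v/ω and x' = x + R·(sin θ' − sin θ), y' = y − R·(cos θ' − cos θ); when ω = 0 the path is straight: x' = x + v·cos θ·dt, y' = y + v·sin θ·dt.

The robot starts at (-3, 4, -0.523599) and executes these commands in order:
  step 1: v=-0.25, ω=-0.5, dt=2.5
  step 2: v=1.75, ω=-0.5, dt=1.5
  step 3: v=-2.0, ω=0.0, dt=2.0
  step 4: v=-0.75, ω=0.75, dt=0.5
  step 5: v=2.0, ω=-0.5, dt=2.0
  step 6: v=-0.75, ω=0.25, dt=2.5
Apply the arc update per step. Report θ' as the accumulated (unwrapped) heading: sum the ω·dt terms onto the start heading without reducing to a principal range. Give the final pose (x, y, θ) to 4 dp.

(-2.7411, 3.7121, -2.5236)

step 1: θ'=-1.7736 (R=0.5000) → pose (-3.2398, 4.5337, -1.7736)
step 2: θ'=-2.5236 (R=-3.5000) → pose (-4.6401, 2.3860, -2.5236)
step 3: θ'=-2.5236 (straight) → pose (-1.3799, 4.7036, -2.5236)
step 4: θ'=-2.1486 (R=-1.0000) → pose (-1.1217, 4.9725, -2.1486)
step 5: θ'=-3.1486 (R=-4.0000) → pose (-4.5004, 3.1573, -3.1486)
step 6: θ'=-2.5236 (R=-3.0000) → pose (-2.7411, 3.7121, -2.5236)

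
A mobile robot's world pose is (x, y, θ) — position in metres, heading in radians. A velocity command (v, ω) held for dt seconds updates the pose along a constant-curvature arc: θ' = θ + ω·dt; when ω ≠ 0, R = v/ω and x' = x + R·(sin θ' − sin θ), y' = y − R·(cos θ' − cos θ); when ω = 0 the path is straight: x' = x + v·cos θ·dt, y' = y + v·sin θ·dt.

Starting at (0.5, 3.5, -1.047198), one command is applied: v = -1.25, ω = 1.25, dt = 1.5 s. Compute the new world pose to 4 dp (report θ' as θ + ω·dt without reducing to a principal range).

(-1.1025, 3.6765, 0.8278)

θ' = -1.0472 + 1.25·1.5 = 0.8278
R = v/ω = -1.25/1.25 = -1.0000
x' = 0.5 + -1.0000·(sin 0.8278 − sin -1.0472) = -1.1025
y' = 3.5 − -1.0000·(cos 0.8278 − cos -1.0472) = 3.6765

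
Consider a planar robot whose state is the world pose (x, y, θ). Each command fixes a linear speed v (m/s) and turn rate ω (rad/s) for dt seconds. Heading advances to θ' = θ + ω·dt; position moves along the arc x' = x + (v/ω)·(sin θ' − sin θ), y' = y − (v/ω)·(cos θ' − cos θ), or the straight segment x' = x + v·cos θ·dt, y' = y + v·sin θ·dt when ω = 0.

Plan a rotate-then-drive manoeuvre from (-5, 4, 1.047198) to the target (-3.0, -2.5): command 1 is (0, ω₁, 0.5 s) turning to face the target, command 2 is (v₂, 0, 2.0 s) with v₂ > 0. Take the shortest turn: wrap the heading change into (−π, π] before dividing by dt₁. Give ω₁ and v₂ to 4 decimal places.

ω₁ = -4.6390, v₂ = 3.4004

heading to target = atan2(-2.5−4, -3−-5) = -1.2723
Δθ = wrap(-1.2723 − 1.0472) = -2.3195; ω₁ = Δθ/dt₁ = -4.6390
distance = √((-3−-5)² + (-2.5−4)²) = 6.8007; v₂ = distance/dt₂ = 3.4004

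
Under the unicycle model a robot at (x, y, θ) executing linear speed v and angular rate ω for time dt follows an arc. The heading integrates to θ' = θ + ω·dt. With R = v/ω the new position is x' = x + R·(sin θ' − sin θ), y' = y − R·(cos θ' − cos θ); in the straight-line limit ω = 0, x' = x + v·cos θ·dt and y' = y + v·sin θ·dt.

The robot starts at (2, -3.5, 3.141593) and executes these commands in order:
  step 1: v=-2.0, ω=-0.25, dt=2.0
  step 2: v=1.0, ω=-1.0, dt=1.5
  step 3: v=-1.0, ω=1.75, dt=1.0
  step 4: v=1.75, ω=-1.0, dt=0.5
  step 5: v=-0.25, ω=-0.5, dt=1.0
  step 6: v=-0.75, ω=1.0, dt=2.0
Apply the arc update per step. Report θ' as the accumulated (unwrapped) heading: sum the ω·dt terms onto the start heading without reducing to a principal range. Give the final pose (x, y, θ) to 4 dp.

(6.3805, -4.0824, 3.8916)

step 1: θ'=2.6416 (R=8.0000) → pose (5.8354, -4.4793, 2.6416)
step 2: θ'=1.1416 (R=-1.0000) → pose (5.4055, -3.1856, 1.1416)
step 3: θ'=2.8916 (R=-0.5714) → pose (5.7838, -3.9771, 2.8916)
step 4: θ'=2.3916 (R=-1.7500) → pose (5.0238, -3.5619, 2.3916)
step 5: θ'=1.8916 (R=0.5000) → pose (5.1575, -3.7701, 1.8916)
step 6: θ'=3.8916 (R=-0.7500) → pose (6.3805, -4.0824, 3.8916)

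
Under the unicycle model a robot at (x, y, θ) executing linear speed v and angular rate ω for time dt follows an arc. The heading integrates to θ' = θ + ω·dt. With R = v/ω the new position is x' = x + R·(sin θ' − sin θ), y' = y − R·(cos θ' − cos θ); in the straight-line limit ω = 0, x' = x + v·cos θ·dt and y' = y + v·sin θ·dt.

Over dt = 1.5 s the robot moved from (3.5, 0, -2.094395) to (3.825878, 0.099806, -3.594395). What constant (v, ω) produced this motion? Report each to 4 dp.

v = -0.2500, ω = -1.0000

Δθ = -3.594395 − -2.094395 = -1.500000
ω = Δθ/dt = -1.500000/1.5 = -1.0000
R = Δx/(sin θ' − sin θ) = 0.2500
v = R·ω = 0.2500·-1.0000 = -0.2500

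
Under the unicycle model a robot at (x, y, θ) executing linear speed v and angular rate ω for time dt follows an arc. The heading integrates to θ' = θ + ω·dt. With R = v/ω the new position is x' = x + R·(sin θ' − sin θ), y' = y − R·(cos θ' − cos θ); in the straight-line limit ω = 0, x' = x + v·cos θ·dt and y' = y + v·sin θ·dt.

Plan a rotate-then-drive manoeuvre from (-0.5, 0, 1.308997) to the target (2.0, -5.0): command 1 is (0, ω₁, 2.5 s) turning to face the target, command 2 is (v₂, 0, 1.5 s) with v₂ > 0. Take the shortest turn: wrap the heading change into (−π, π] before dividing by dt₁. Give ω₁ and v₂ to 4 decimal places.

heading to target = atan2(-5−0, 2−-0.5) = -1.1071
Δθ = wrap(-1.1071 − 1.3090) = -2.4161; ω₁ = Δθ/dt₁ = -0.9665
distance = √((2−-0.5)² + (-5−0)²) = 5.5902; v₂ = distance/dt₂ = 3.7268

ω₁ = -0.9665, v₂ = 3.7268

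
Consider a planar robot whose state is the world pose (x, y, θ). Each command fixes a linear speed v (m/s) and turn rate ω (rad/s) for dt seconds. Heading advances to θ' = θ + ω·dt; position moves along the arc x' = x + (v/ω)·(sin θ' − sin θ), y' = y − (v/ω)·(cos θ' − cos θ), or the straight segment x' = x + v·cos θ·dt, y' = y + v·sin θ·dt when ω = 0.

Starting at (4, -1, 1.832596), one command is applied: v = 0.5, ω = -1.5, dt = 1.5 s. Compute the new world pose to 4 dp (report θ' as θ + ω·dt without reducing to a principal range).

(4.4571, -0.6090, -0.4174)

θ' = 1.8326 + -1.5·1.5 = -0.4174
R = v/ω = 0.5/-1.5 = -0.3333
x' = 4 + -0.3333·(sin -0.4174 − sin 1.8326) = 4.4571
y' = -1 − -0.3333·(cos -0.4174 − cos 1.8326) = -0.6090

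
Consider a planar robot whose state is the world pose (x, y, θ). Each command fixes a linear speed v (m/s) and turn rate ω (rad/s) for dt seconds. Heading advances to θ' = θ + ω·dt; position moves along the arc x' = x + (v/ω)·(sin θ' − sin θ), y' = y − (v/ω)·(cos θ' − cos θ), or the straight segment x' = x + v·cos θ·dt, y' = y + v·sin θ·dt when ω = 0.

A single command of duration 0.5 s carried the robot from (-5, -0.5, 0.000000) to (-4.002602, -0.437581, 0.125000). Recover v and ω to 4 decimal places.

v = 2.0000, ω = 0.2500

Δθ = 0.125000 − 0.000000 = 0.125000
ω = Δθ/dt = 0.125000/0.5 = 0.2500
R = Δx/(sin θ' − sin θ) = 8.0000
v = R·ω = 8.0000·0.2500 = 2.0000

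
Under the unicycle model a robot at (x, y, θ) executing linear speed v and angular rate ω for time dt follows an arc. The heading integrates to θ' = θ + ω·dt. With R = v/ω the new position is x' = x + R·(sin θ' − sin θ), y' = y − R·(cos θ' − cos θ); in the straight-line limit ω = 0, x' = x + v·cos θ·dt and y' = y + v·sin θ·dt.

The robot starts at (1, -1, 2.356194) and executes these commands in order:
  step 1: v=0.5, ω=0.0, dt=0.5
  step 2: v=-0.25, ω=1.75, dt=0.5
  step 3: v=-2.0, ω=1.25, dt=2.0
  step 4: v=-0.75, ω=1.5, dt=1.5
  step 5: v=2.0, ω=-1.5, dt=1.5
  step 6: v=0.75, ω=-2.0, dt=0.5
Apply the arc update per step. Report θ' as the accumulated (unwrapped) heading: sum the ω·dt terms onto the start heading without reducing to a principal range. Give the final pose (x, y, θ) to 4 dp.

step 1: θ'=2.3562 (straight) → pose (0.8232, -0.8232, 2.3562)
step 2: θ'=3.2312 (R=-0.1429) → pose (0.9370, -0.8645, 3.2312)
step 3: θ'=5.7312 (R=-1.6000) → pose (1.6329, 2.0915, 5.7312)
step 4: θ'=7.9812 (R=-0.5000) → pose (0.8747, 1.6023, 7.9812)
step 5: θ'=5.7312 (R=-1.3333) → pose (2.8965, 2.9068, 5.7312)
step 6: θ'=4.7312 (R=-0.3750) → pose (3.0747, 2.5945, 4.7312)

(3.0747, 2.5945, 4.7312)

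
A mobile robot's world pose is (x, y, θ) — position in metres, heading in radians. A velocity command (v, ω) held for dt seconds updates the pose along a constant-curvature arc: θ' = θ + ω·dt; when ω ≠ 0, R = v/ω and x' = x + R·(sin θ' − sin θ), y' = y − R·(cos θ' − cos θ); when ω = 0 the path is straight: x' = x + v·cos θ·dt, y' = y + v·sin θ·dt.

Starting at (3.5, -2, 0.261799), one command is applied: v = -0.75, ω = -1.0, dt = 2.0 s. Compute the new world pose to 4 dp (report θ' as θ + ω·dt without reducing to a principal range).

(2.5664, -1.1506, -1.7382)

θ' = 0.2618 + -1.0·2.0 = -1.7382
R = v/ω = -0.75/-1.0 = 0.7500
x' = 3.5 + 0.7500·(sin -1.7382 − sin 0.2618) = 2.5664
y' = -2 − 0.7500·(cos -1.7382 − cos 0.2618) = -1.1506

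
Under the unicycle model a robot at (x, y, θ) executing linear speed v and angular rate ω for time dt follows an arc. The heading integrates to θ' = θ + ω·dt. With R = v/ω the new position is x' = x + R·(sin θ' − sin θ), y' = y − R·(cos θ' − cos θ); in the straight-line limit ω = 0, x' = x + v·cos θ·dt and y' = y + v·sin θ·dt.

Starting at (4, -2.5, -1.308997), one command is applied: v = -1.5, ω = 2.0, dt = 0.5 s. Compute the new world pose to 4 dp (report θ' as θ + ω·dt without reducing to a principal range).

θ' = -1.3090 + 2.0·0.5 = -0.3090
R = v/ω = -1.5/2.0 = -0.7500
x' = 4 + -0.7500·(sin -0.3090 − sin -1.3090) = 3.5036
y' = -2.5 − -0.7500·(cos -0.3090 − cos -1.3090) = -1.9796

(3.5036, -1.9796, -0.3090)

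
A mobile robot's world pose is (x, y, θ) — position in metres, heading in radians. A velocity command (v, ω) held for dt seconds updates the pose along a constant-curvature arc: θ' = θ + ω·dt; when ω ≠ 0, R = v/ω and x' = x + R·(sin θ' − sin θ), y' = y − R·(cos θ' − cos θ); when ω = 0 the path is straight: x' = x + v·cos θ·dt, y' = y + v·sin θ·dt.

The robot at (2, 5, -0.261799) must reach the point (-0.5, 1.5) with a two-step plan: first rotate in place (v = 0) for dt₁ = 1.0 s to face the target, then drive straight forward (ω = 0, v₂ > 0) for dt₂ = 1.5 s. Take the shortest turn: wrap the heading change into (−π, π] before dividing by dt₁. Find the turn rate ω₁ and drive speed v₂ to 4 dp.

ω₁ = -1.9292, v₂ = 2.8674

heading to target = atan2(1.5−5, -0.5−2) = -2.1910
Δθ = wrap(-2.1910 − -0.2618) = -1.9292; ω₁ = Δθ/dt₁ = -1.9292
distance = √((-0.5−2)² + (1.5−5)²) = 4.3012; v₂ = distance/dt₂ = 2.8674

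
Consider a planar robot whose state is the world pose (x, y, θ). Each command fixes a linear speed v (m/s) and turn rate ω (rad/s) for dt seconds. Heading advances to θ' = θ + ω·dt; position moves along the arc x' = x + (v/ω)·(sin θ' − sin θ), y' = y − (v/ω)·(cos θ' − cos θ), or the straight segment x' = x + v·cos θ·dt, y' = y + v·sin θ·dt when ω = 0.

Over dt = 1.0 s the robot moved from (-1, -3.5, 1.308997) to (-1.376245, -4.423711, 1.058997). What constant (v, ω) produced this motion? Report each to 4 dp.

v = -1.0000, ω = -0.2500

Δθ = 1.058997 − 1.308997 = -0.250000
ω = Δθ/dt = -0.250000/1.0 = -0.2500
R = −Δy/(cos θ' − cos θ) = 4.0000
v = R·ω = 4.0000·-0.2500 = -1.0000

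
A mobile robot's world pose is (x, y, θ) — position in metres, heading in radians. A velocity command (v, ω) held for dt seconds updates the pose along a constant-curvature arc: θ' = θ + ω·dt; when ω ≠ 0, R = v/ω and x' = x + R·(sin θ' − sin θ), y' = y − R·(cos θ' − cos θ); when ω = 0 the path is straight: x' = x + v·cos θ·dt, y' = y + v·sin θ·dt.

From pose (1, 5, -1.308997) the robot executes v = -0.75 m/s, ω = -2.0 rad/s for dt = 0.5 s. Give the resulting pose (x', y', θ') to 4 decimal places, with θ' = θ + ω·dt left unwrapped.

(1.0848, 5.3494, -2.3090)

θ' = -1.3090 + -2.0·0.5 = -2.3090
R = v/ω = -0.75/-2.0 = 0.3750
x' = 1 + 0.3750·(sin -2.3090 − sin -1.3090) = 1.0848
y' = 5 − 0.3750·(cos -2.3090 − cos -1.3090) = 5.3494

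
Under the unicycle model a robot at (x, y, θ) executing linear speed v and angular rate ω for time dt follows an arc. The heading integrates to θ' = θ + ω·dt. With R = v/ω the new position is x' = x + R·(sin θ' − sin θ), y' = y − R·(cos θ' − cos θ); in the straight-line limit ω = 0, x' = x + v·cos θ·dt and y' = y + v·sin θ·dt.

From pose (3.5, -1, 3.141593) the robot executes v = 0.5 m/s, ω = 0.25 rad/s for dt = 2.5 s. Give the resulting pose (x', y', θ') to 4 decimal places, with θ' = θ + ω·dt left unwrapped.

θ' = 3.1416 + 0.25·2.5 = 3.7666
R = v/ω = 0.5/0.25 = 2.0000
x' = 3.5 + 2.0000·(sin 3.7666 − sin 3.1416) = 2.3298
y' = -1 − 2.0000·(cos 3.7666 − cos 3.1416) = -1.3781

(2.3298, -1.3781, 3.7666)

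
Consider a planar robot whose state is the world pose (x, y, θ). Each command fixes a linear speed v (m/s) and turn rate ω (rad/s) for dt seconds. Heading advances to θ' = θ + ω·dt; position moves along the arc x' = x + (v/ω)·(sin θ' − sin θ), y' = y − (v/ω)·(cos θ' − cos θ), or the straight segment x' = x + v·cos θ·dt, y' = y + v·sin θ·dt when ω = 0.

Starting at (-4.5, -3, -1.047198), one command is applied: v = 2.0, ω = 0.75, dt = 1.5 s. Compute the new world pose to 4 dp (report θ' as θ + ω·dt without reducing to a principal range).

θ' = -1.0472 + 0.75·1.5 = 0.0778
R = v/ω = 2.0/0.75 = 2.6667
x' = -4.5 + 2.6667·(sin 0.0778 − sin -1.0472) = -1.9833
y' = -3 − 2.6667·(cos 0.0778 − cos -1.0472) = -4.3253

(-1.9833, -4.3253, 0.0778)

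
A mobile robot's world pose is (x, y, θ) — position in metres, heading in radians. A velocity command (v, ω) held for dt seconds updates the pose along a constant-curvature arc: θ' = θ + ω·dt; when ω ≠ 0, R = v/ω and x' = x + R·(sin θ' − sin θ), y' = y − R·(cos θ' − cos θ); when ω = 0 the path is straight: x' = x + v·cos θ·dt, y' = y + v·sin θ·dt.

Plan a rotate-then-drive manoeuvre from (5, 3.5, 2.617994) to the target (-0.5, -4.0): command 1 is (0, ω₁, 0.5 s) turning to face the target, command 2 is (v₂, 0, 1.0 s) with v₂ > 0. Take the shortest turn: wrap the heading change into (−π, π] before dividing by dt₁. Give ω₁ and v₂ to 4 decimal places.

ω₁ = 2.9233, v₂ = 9.3005

heading to target = atan2(-4−3.5, -0.5−5) = -2.2035
Δθ = wrap(-2.2035 − 2.6180) = 1.4616; ω₁ = Δθ/dt₁ = 2.9233
distance = √((-0.5−5)² + (-4−3.5)²) = 9.3005; v₂ = distance/dt₂ = 9.3005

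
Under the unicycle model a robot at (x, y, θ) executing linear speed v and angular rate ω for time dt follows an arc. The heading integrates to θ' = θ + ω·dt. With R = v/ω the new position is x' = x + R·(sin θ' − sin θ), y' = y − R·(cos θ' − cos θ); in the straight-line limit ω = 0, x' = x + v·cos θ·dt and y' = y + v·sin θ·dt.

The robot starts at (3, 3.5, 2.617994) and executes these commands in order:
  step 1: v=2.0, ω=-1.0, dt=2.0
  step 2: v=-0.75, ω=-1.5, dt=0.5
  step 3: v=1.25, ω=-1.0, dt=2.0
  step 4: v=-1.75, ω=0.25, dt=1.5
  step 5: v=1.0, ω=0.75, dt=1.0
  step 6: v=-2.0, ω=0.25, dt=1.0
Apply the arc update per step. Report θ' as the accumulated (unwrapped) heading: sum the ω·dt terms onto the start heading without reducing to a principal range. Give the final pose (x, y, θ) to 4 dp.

step 1: θ'=0.6180 (R=-2.0000) → pose (2.8412, 6.8621, 0.6180)
step 2: θ'=-0.1320 (R=0.5000) → pose (2.4857, 6.7740, -0.1320)
step 3: θ'=-2.1320 (R=-1.2500) → pose (3.3794, 4.8696, -2.1320)
step 4: θ'=-1.7570 (R=-7.0000) → pose (4.3321, 7.2991, -1.7570)
step 5: θ'=-1.0070 (R=1.3333) → pose (4.5154, 6.3398, -1.0070)
step 6: θ'=-0.7570 (R=-8.0000) → pose (3.2475, 7.8798, -0.7570)

(3.2475, 7.8798, -0.7570)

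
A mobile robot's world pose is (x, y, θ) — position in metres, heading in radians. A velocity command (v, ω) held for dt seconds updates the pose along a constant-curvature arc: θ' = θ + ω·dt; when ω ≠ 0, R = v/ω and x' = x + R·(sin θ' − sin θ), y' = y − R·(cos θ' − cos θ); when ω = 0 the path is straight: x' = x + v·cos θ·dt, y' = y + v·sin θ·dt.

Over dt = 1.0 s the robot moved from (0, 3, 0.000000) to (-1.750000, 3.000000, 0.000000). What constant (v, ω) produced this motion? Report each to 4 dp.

Δθ = 0.000000 − 0.000000 = 0.000000
ω = Δθ/dt = 0.000000/1.0 = 0.0000
ω = 0 → v = (Δx·cos θ + Δy·sin θ)/dt = -1.7500

v = -1.7500, ω = 0.0000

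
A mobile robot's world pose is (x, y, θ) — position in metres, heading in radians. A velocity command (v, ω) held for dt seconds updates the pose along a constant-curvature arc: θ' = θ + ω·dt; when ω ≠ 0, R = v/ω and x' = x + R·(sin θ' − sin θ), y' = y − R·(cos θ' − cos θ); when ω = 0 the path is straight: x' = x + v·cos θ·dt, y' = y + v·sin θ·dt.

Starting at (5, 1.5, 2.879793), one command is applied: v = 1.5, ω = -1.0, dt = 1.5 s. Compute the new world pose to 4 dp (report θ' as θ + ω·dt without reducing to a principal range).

θ' = 2.8798 + -1.0·1.5 = 1.3798
R = v/ω = 1.5/-1.0 = -1.5000
x' = 5 + -1.5000·(sin 1.3798 − sin 2.8798) = 3.9155
y' = 1.5 − -1.5000·(cos 1.3798 − cos 2.8798) = 3.2337

(3.9155, 3.2337, 1.3798)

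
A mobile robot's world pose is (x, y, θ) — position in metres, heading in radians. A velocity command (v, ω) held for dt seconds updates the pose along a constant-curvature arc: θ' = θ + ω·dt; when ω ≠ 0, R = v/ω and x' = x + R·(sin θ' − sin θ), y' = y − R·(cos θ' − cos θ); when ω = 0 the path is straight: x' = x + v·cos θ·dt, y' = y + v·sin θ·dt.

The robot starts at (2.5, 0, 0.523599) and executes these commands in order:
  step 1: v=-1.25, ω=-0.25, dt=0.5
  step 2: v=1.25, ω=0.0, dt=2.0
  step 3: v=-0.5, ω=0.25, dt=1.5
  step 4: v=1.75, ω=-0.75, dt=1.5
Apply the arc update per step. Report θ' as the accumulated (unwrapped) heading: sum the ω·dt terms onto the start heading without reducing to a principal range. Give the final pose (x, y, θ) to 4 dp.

step 1: θ'=0.3986 (R=5.0000) → pose (1.9406, -0.2779, 0.3986)
step 2: θ'=0.3986 (straight) → pose (4.2447, 0.6924, 0.3986)
step 3: θ'=0.7736 (R=-2.0000) → pose (3.6235, 0.2800, 0.7736)
step 4: θ'=-0.3514 (R=-2.3333) → pose (6.0570, 0.8015, -0.3514)

(6.0570, 0.8015, -0.3514)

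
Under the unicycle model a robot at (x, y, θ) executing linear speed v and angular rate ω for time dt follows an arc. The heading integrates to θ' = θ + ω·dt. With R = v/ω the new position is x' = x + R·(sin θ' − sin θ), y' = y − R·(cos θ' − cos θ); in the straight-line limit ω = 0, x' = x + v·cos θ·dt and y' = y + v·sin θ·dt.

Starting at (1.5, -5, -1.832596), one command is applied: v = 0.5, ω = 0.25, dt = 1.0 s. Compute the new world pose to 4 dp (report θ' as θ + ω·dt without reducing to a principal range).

θ' = -1.8326 + 0.25·1.0 = -1.5826
R = v/ω = 0.5/0.25 = 2.0000
x' = 1.5 + 2.0000·(sin -1.5826 − sin -1.8326) = 1.4320
y' = -5 − 2.0000·(cos -1.5826 − cos -1.8326) = -5.4940

(1.4320, -5.4940, -1.5826)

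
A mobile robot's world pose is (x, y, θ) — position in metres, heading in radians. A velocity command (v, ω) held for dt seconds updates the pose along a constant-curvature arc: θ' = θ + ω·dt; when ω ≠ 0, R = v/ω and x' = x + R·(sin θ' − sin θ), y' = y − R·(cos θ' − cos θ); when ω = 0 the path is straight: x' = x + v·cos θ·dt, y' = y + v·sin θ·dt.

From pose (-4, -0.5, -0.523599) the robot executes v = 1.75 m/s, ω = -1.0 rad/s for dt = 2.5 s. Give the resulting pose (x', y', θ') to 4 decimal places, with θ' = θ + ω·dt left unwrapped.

θ' = -0.5236 + -1.0·2.5 = -3.0236
R = v/ω = 1.75/-1.0 = -1.7500
x' = -4 + -1.7500·(sin -3.0236 − sin -0.5236) = -4.6690
y' = -0.5 − -1.7500·(cos -3.0236 − cos -0.5236) = -3.7534

(-4.6690, -3.7534, -3.0236)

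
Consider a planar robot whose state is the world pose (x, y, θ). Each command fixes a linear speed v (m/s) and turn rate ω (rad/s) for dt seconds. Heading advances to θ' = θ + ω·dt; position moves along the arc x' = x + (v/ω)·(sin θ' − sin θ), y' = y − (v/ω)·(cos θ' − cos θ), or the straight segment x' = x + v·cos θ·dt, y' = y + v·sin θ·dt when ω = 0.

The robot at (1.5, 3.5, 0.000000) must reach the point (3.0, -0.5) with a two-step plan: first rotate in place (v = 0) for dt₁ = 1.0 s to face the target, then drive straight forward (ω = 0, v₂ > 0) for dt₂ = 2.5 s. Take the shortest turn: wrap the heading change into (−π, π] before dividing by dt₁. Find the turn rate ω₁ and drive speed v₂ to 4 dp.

ω₁ = -1.2120, v₂ = 1.7088

heading to target = atan2(-0.5−3.5, 3−1.5) = -1.2120
Δθ = wrap(-1.2120 − 0.0000) = -1.2120; ω₁ = Δθ/dt₁ = -1.2120
distance = √((3−1.5)² + (-0.5−3.5)²) = 4.2720; v₂ = distance/dt₂ = 1.7088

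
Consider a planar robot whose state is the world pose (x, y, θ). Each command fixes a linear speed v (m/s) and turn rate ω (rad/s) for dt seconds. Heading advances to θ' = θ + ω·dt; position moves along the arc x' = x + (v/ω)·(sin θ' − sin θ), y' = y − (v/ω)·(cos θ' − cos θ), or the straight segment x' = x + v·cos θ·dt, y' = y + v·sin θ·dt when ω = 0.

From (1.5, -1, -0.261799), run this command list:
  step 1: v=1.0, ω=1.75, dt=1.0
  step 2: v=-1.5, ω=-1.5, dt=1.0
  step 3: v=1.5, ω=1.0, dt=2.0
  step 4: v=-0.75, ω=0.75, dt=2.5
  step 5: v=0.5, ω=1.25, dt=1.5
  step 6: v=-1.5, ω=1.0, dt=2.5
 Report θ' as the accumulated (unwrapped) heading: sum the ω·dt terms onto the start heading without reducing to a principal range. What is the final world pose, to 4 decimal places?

(2.0613, -2.1373, 8.2382)

step 1: θ'=1.4882 (R=0.5714) → pose (2.2174, -0.4952, 1.4882)
step 2: θ'=-0.0118 (R=1.0000) → pose (1.2090, -1.4126, -0.0118)
step 3: θ'=1.9882 (R=1.5000) → pose (2.5979, 0.6954, 1.9882)
step 4: θ'=3.8632 (R=-1.0000) → pose (4.1726, 0.3500, 3.8632)
step 5: θ'=5.7382 (R=0.4000) → pose (4.2295, -0.2923, 5.7382)
step 6: θ'=8.2382 (R=-1.5000) → pose (2.0613, -2.1373, 8.2382)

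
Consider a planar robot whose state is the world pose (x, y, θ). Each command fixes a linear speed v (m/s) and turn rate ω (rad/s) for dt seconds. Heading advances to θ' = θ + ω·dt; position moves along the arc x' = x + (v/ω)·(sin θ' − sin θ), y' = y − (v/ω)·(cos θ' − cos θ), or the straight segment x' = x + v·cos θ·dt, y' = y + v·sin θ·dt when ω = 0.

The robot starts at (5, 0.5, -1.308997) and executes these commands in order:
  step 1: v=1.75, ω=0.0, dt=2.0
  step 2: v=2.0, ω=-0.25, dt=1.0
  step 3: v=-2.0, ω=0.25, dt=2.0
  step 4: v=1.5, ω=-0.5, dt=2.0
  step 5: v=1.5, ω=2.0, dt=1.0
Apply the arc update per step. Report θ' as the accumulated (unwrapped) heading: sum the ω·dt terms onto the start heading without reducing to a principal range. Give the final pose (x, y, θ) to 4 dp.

step 1: θ'=-1.3090 (straight) → pose (5.9059, -2.8807, -1.3090)
step 2: θ'=-1.5590 (R=-8.0000) → pose (6.1779, -4.8569, -1.5590)
step 3: θ'=-1.0590 (R=-8.0000) → pose (5.1534, -1.0333, -1.0590)
step 4: θ'=-2.0590 (R=-3.0000) → pose (5.1873, -3.9097, -2.0590)
step 5: θ'=-0.0590 (R=0.7500) → pose (5.8055, -5.0101, -0.0590)

(5.8055, -5.0101, -0.0590)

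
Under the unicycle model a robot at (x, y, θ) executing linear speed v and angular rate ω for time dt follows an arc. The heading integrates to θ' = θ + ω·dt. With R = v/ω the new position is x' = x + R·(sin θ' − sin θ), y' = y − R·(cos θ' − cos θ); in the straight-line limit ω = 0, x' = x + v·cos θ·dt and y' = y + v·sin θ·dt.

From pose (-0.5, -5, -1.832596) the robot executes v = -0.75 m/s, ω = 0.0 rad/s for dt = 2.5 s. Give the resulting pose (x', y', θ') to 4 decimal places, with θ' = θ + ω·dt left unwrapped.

θ' = -1.8326 + 0.0·2.5 = -1.8326
ω = 0 → straight: x' = -0.5 + -0.75·cos(-1.8326)·2.5 = -0.0147
y' = -5 + -0.75·sin(-1.8326)·2.5 = -3.1889

(-0.0147, -3.1889, -1.8326)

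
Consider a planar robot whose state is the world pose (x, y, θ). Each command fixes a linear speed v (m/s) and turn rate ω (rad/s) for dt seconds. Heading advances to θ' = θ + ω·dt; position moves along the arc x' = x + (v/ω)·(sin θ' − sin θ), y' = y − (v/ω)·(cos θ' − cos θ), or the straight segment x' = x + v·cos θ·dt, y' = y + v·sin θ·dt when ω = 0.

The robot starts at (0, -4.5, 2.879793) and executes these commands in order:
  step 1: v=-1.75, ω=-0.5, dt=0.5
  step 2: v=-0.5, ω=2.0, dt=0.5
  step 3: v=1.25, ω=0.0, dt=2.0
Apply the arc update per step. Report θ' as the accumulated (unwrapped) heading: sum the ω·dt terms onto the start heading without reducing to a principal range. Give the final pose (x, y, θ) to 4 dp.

step 1: θ'=2.6298 (R=3.5000) → pose (0.8082, -4.8292, 2.6298)
step 2: θ'=3.6298 (R=-0.2500) → pose (1.0479, -4.8320, 3.6298)
step 3: θ'=3.6298 (straight) → pose (-1.1600, -6.0046, 3.6298)

(-1.1600, -6.0046, 3.6298)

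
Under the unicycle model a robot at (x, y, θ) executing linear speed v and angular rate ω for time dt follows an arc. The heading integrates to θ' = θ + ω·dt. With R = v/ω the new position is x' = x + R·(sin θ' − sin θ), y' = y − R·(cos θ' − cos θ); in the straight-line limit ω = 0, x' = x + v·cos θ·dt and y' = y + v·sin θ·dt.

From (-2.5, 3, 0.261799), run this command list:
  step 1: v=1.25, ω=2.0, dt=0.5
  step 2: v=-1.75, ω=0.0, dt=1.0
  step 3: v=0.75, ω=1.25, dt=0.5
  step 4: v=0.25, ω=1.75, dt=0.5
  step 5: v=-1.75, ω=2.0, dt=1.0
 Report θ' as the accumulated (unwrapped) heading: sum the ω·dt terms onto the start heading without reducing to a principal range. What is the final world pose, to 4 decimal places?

step 1: θ'=1.2618 (R=0.6250) → pose (-2.0664, 3.4136, 1.2618)
step 2: θ'=1.2618 (straight) → pose (-2.5985, 1.7465, 1.2618)
step 3: θ'=1.8868 (R=0.6000) → pose (-2.5998, 2.1154, 1.8868)
step 4: θ'=2.7618 (R=0.1429) → pose (-2.6827, 2.2037, 2.7618)
step 5: θ'=4.7618 (R=-0.8750) → pose (-1.4843, 3.0596, 4.7618)

(-1.4843, 3.0596, 4.7618)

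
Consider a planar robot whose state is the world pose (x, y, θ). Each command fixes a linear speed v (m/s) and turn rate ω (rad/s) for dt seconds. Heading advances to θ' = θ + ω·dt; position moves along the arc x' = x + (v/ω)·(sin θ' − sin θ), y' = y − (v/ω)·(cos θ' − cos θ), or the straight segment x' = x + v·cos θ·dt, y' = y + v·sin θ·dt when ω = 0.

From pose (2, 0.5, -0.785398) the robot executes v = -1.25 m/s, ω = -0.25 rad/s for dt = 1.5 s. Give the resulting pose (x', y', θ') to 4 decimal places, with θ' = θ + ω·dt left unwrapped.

(0.9507, 2.0407, -1.1604)

θ' = -0.7854 + -0.25·1.5 = -1.1604
R = v/ω = -1.25/-0.25 = 5.0000
x' = 2 + 5.0000·(sin -1.1604 − sin -0.7854) = 0.9507
y' = 0.5 − 5.0000·(cos -1.1604 − cos -0.7854) = 2.0407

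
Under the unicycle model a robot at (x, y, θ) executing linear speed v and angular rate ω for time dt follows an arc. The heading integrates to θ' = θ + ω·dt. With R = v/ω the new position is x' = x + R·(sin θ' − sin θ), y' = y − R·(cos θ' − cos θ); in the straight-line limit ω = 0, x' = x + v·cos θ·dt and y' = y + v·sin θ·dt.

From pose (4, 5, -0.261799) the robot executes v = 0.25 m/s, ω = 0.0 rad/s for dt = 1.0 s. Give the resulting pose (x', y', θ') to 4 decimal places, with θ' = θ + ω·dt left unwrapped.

(4.2415, 4.9353, -0.2618)

θ' = -0.2618 + 0.0·1.0 = -0.2618
ω = 0 → straight: x' = 4 + 0.25·cos(-0.2618)·1.0 = 4.2415
y' = 5 + 0.25·sin(-0.2618)·1.0 = 4.9353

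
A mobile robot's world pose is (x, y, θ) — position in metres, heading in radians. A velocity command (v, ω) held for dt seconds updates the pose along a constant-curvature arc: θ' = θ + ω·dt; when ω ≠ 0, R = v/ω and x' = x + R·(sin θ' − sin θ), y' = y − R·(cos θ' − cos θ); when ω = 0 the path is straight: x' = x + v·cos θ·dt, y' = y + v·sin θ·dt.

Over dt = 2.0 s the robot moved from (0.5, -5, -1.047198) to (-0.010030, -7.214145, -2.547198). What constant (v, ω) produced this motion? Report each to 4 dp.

Δθ = -2.547198 − -1.047198 = -1.500000
ω = Δθ/dt = -1.500000/2.0 = -0.7500
R = −Δy/(cos θ' − cos θ) = -1.6667
v = R·ω = -1.6667·-0.7500 = 1.2500

v = 1.2500, ω = -0.7500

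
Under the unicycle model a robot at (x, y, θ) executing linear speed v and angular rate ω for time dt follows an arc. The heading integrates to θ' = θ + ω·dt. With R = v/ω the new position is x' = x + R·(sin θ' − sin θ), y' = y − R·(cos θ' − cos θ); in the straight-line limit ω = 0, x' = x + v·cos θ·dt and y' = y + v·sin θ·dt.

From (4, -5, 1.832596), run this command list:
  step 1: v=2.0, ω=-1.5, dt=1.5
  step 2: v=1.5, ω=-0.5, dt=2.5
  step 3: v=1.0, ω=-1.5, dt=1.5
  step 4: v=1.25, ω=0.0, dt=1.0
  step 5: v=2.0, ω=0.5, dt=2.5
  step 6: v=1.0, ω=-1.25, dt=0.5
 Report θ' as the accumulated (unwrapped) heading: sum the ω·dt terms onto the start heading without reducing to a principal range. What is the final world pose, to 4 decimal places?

(0.4624, -5.3800, -3.2924)

step 1: θ'=-0.4174 (R=-1.3333) → pose (5.8284, -3.4360, -0.4174)
step 2: θ'=-1.6674 (R=-3.0000) → pose (7.5983, -6.4679, -1.6674)
step 3: θ'=-3.9174 (R=-0.6667) → pose (6.4678, -6.8795, -3.9174)
step 4: θ'=-3.9174 (straight) → pose (5.5755, -6.0041, -3.9174)
step 5: θ'=-2.6674 (R=4.0000) → pose (0.9479, -5.3008, -2.6674)
step 6: θ'=-3.2924 (R=-0.8000) → pose (0.4624, -5.3800, -3.2924)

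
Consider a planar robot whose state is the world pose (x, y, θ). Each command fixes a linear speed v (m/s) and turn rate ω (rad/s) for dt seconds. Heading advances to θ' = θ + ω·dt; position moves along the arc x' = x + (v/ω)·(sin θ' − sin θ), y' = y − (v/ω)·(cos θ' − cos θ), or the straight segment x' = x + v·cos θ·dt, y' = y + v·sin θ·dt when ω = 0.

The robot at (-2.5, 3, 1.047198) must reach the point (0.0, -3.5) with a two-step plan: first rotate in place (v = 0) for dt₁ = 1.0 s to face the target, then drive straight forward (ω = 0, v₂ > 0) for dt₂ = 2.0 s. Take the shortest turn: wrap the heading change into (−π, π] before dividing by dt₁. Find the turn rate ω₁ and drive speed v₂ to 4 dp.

heading to target = atan2(-3.5−3, 0−-2.5) = -1.2036
Δθ = wrap(-1.2036 − 1.0472) = -2.2508; ω₁ = Δθ/dt₁ = -2.2508
distance = √((0−-2.5)² + (-3.5−3)²) = 6.9642; v₂ = distance/dt₂ = 3.4821

ω₁ = -2.2508, v₂ = 3.4821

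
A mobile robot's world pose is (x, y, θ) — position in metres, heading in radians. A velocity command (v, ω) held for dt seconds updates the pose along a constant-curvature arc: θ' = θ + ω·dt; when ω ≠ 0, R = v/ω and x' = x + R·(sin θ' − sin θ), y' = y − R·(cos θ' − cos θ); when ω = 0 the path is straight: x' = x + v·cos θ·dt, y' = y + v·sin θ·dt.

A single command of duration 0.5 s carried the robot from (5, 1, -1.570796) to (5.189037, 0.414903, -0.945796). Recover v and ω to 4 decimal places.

v = 1.2500, ω = 1.2500

Δθ = -0.945796 − -1.570796 = 0.625000
ω = Δθ/dt = 0.625000/0.5 = 1.2500
R = −Δy/(cos θ' − cos θ) = 1.0000
v = R·ω = 1.0000·1.2500 = 1.2500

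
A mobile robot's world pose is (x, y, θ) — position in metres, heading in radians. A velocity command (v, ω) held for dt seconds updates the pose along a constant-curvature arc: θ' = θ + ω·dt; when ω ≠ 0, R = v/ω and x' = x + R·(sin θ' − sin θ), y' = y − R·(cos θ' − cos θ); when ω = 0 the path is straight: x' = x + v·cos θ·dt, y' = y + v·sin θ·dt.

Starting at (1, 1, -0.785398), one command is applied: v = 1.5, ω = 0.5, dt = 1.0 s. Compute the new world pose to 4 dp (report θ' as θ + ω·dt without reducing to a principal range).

θ' = -0.7854 + 0.5·1.0 = -0.2854
R = v/ω = 1.5/0.5 = 3.0000
x' = 1 + 3.0000·(sin -0.2854 − sin -0.7854) = 2.2767
y' = 1 − 3.0000·(cos -0.2854 − cos -0.7854) = 0.2427

(2.2767, 0.2427, -0.2854)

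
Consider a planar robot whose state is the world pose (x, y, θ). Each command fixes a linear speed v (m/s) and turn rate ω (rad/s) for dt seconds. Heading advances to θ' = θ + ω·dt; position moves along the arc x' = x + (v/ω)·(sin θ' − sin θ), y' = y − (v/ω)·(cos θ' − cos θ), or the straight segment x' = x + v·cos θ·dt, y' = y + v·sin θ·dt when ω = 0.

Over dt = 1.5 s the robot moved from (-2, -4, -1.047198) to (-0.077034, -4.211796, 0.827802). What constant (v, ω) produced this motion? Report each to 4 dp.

Δθ = 0.827802 − -1.047198 = 1.875000
ω = Δθ/dt = 1.875000/1.5 = 1.2500
R = Δx/(sin θ' − sin θ) = 1.2000
v = R·ω = 1.2000·1.2500 = 1.5000

v = 1.5000, ω = 1.2500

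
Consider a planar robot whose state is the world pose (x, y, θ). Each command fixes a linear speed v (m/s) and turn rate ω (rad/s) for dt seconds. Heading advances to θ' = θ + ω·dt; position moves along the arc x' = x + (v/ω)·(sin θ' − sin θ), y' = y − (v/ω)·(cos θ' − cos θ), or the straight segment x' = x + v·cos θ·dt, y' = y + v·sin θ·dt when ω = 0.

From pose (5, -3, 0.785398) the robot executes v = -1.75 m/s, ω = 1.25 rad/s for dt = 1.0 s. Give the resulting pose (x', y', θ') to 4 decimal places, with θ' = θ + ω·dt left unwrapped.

θ' = 0.7854 + 1.25·1.0 = 2.0354
R = v/ω = -1.75/1.25 = -1.4000
x' = 5 + -1.4000·(sin 2.0354 − sin 0.7854) = 4.7383
y' = -3 − -1.4000·(cos 2.0354 − cos 0.7854) = -4.6172

(4.7383, -4.6172, 2.0354)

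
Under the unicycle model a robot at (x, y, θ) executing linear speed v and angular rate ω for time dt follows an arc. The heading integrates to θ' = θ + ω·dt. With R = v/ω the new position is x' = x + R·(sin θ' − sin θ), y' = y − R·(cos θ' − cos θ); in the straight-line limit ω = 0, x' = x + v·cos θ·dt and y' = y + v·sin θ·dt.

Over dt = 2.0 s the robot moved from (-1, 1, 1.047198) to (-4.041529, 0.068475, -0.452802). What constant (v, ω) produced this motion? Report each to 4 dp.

Δθ = -0.452802 − 1.047198 = -1.500000
ω = Δθ/dt = -1.500000/2.0 = -0.7500
R = Δx/(sin θ' − sin θ) = 2.3333
v = R·ω = 2.3333·-0.7500 = -1.7500

v = -1.7500, ω = -0.7500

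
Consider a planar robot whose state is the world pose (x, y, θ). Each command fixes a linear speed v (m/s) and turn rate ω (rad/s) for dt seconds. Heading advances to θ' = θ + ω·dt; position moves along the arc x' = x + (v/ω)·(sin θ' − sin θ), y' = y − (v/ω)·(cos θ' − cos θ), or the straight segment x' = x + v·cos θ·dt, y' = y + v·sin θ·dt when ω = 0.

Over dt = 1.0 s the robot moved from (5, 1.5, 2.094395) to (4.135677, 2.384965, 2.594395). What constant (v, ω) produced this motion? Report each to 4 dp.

v = 1.2500, ω = 0.5000

Δθ = 2.594395 − 2.094395 = 0.500000
ω = Δθ/dt = 0.500000/1.0 = 0.5000
R = −Δy/(cos θ' − cos θ) = 2.5000
v = R·ω = 2.5000·0.5000 = 1.2500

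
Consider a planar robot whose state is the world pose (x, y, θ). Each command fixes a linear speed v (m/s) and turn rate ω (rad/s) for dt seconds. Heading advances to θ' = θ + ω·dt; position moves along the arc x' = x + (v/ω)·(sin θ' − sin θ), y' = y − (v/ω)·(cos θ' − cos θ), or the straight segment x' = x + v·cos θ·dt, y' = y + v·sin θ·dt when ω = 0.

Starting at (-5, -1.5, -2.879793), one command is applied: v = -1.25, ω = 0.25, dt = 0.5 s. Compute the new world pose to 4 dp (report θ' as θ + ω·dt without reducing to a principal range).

(-4.4080, -1.3010, -2.7548)

θ' = -2.8798 + 0.25·0.5 = -2.7548
R = v/ω = -1.25/0.25 = -5.0000
x' = -5 + -5.0000·(sin -2.7548 − sin -2.8798) = -4.4080
y' = -1.5 − -5.0000·(cos -2.7548 − cos -2.8798) = -1.3010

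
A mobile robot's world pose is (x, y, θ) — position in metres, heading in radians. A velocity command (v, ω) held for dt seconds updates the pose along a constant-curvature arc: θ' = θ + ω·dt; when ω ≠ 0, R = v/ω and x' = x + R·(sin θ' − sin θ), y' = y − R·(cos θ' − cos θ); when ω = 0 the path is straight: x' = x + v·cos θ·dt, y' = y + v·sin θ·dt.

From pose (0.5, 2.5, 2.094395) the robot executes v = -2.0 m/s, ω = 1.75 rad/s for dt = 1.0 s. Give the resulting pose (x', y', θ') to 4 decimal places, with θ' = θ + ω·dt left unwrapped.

θ' = 2.0944 + 1.75·1.0 = 3.8444
R = v/ω = -2.0/1.75 = -1.1429
x' = 0.5 + -1.1429·(sin 3.8444 − sin 2.0944) = 2.2284
y' = 2.5 − -1.1429·(cos 3.8444 − cos 2.0944) = 2.1994

(2.2284, 2.1994, 3.8444)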